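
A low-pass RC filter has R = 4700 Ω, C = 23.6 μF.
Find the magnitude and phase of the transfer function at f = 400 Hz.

Step 1 — Angular frequency: ω = 2π·400 = 2513 rad/s.
Step 2 — Transfer function: H(jω) = 1/(1 + jωRC).
Step 3 — Denominator: 1 + jωRC = 1 + j·2513·4700·2.36e-05 = 1 + j278.8.
Step 4 — H = 1.287e-05 - j0.003587.
Step 5 — Magnitude: |H| = 0.003587 (-48.9 dB); phase: φ = -89.8°.

|H| = 0.003587 (-48.9 dB), φ = -89.8°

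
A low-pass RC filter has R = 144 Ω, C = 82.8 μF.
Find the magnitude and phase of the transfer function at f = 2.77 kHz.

Step 1 — Angular frequency: ω = 2π·2770 = 1.74e+04 rad/s.
Step 2 — Transfer function: H(jω) = 1/(1 + jωRC).
Step 3 — Denominator: 1 + jωRC = 1 + j·1.74e+04·144·8.28e-05 = 1 + j207.5.
Step 4 — H = 2.322e-05 - j0.004819.
Step 5 — Magnitude: |H| = 0.004819 (-46.3 dB); phase: φ = -89.7°.

|H| = 0.004819 (-46.3 dB), φ = -89.7°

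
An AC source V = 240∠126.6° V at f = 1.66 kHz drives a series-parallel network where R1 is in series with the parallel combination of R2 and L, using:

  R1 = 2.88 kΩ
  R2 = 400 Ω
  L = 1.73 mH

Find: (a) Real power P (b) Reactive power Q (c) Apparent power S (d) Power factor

Step 1 — Angular frequency: ω = 2π·f = 2π·1660 = 1.043e+04 rad/s.
Step 2 — Component impedances:
  R1: Z = R = 2880 Ω
  R2: Z = R = 400 Ω
  L: Z = jωL = j·1.043e+04·0.00173 = 0 + j18.04 Ω
Step 3 — Parallel branch: R2 || L = 1/(1/R2 + 1/L) = 0.8123 + j18.01 Ω.
Step 4 — Series with R1: Z_total = R1 + (R2 || L) = 2881 + j18.01 Ω = 2881∠0.4° Ω.
Step 5 — Source phasor: V = 240∠126.6° V = -143.1 + j192.7 V.
Step 6 — Current: I = V / Z = -0.04925 + j0.06719 A = 0.08331∠126.2° A.
Step 7 — Complex power: S = V·I* = 19.99 + j0.125 VA.
Step 8 — Real power: P = Re(S) = 19.99 W.
Step 9 — Reactive power: Q = Im(S) = 0.125 VAR.
Step 10 — Apparent power: |S| = 19.99 VA.
Step 11 — Power factor: PF = P/|S| = 1 (lagging).

(a) P = 19.99 W  (b) Q = 0.125 VAR  (c) S = 19.99 VA  (d) PF = 1 (lagging)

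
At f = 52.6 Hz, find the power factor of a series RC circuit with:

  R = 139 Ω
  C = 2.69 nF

Step 1 — Angular frequency: ω = 2π·f = 2π·52.6 = 330.5 rad/s.
Step 2 — Component impedances:
  R: Z = R = 139 Ω
  C: Z = 1/(jωC) = -j/(ω·C) = 0 - j1.125e+06 Ω
Step 3 — Series combination: Z_total = R + C = 139 - j1.125e+06 Ω = 1.125e+06∠-90.0° Ω.
Step 4 — Power factor: PF = cos(φ) = Re(Z)/|Z| = 139/1.125e+06 = 0.0001236.
Step 5 — Type: Im(Z) = -1.125e+06 ⇒ leading (phase φ = -90.0°).

PF = 0.0001236 (leading, φ = -90.0°)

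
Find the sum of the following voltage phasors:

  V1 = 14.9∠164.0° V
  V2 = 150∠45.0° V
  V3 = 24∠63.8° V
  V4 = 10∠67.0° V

Step 1 — Convert each phasor to rectangular form:
  V1 = 14.9·(cos(164.0°) + j·sin(164.0°)) = -14.32 + j4.107 V
  V2 = 150·(cos(45.0°) + j·sin(45.0°)) = 106.1 + j106.1 V
  V3 = 24·(cos(63.8°) + j·sin(63.8°)) = 10.6 + j21.53 V
  V4 = 10·(cos(67.0°) + j·sin(67.0°)) = 3.907 + j9.205 V
Step 2 — Sum components: V_total = 106.2 + j140.9 V.
Step 3 — Convert to polar: |V_total| = 176.5 V, ∠V_total = 53.0°.

V_total = 176.5∠53.0° V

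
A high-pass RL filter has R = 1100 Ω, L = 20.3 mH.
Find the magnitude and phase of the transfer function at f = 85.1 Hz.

Step 1 — Angular frequency: ω = 2π·85.1 = 534.7 rad/s.
Step 2 — Transfer function: H(jω) = jωL/(R + jωL).
Step 3 — Numerator jωL = j·10.85; denominator R + jωL = 1100 + j10.85.
Step 4 — H = 9.736e-05 + j0.009867.
Step 5 — Magnitude: |H| = 0.009867 (-40.1 dB); phase: φ = 89.4°.

|H| = 0.009867 (-40.1 dB), φ = 89.4°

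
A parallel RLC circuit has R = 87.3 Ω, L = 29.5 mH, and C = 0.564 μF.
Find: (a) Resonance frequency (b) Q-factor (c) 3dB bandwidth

Step 1 — Resonance: ω₀ = 1/√(LC) = 1/√(0.0295·5.64e-07) = 7753 rad/s.
Step 2 — f₀ = ω₀/(2π) = 1234 Hz.
Step 3 — Parallel Q: Q = R/(ω₀L) = 87.3/(7753·0.0295) = 0.3817.
Step 4 — Bandwidth: Δω = ω₀/Q = 2.031e+04 rad/s; BW = Δω/(2π) = 3232 Hz.

(a) f₀ = 1234 Hz  (b) Q = 0.3817  (c) BW = 3232 Hz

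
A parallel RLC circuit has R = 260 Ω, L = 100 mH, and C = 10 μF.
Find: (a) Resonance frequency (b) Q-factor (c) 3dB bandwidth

Step 1 — Resonance: ω₀ = 1/√(LC) = 1/√(0.1·1e-05) = 1000 rad/s.
Step 2 — f₀ = ω₀/(2π) = 159.2 Hz.
Step 3 — Parallel Q: Q = R/(ω₀L) = 260/(1000·0.1) = 2.6.
Step 4 — Bandwidth: Δω = ω₀/Q = 384.6 rad/s; BW = Δω/(2π) = 61.21 Hz.

(a) f₀ = 159.2 Hz  (b) Q = 2.6  (c) BW = 61.21 Hz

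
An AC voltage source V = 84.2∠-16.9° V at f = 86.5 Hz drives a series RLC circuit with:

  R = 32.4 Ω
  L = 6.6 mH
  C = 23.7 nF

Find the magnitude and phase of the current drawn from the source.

Step 1 — Angular frequency: ω = 2π·f = 2π·86.5 = 543.5 rad/s.
Step 2 — Component impedances:
  R: Z = R = 32.4 Ω
  L: Z = jωL = j·543.5·0.0066 = 0 + j3.587 Ω
  C: Z = 1/(jωC) = -j/(ω·C) = 0 - j7.763e+04 Ω
Step 3 — Series combination: Z_total = R + L + C = 32.4 - j7.763e+04 Ω = 7.763e+04∠-90.0° Ω.
Step 4 — Source phasor: V = 84.2∠-16.9° V = 80.56 - j24.48 V.
Step 5 — Ohm's law: I = V / Z_total = (80.56 - j24.48) / (32.4 - j7.763e+04) = 0.0003157 + j0.001038 A.
Step 6 — Convert to polar: |I| = 0.001085 A, ∠I = 73.1°.

I = 0.001085∠73.1° A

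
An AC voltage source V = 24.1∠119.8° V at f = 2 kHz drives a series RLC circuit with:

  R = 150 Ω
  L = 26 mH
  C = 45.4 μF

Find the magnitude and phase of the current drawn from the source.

Step 1 — Angular frequency: ω = 2π·f = 2π·2000 = 1.257e+04 rad/s.
Step 2 — Component impedances:
  R: Z = R = 150 Ω
  L: Z = jωL = j·1.257e+04·0.026 = 0 + j326.7 Ω
  C: Z = 1/(jωC) = -j/(ω·C) = 0 - j1.753 Ω
Step 3 — Series combination: Z_total = R + L + C = 150 + j325 Ω = 357.9∠65.2° Ω.
Step 4 — Source phasor: V = 24.1∠119.8° V = -11.98 + j20.91 V.
Step 5 — Ohm's law: I = V / Z_total = (-11.98 + j20.91) / (150 + j325) = 0.03903 + j0.05487 A.
Step 6 — Convert to polar: |I| = 0.06733 A, ∠I = 54.6°.

I = 0.06733∠54.6° A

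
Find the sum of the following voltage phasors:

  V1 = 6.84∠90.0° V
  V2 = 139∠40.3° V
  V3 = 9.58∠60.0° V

Step 1 — Convert each phasor to rectangular form:
  V1 = 6.84·(cos(90.0°) + j·sin(90.0°)) = 0 + j6.84 V
  V2 = 139·(cos(40.3°) + j·sin(40.3°)) = 106 + j89.9 V
  V3 = 9.58·(cos(60.0°) + j·sin(60.0°)) = 4.79 + j8.297 V
Step 2 — Sum components: V_total = 110.8 + j105 V.
Step 3 — Convert to polar: |V_total| = 152.7 V, ∠V_total = 43.5°.

V_total = 152.7∠43.5° V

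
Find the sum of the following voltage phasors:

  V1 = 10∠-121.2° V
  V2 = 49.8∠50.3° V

Step 1 — Convert each phasor to rectangular form:
  V1 = 10·(cos(-121.2°) + j·sin(-121.2°)) = -5.18 - j8.554 V
  V2 = 49.8·(cos(50.3°) + j·sin(50.3°)) = 31.81 + j38.32 V
Step 2 — Sum components: V_total = 26.63 + j29.76 V.
Step 3 — Convert to polar: |V_total| = 39.94 V, ∠V_total = 48.2°.

V_total = 39.94∠48.2° V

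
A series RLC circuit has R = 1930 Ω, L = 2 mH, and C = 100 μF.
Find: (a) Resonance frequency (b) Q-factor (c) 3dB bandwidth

Step 1 — Resonance: ω₀ = 1/√(LC) = 1/√(0.002·0.0001) = 2236 rad/s.
Step 2 — f₀ = ω₀/(2π) = 355.9 Hz.
Step 3 — Series Q: Q = ω₀L/R = 2236·0.002/1930 = 0.002317.
Step 4 — Bandwidth: Δω = ω₀/Q = 9.65e+05 rad/s; BW = Δω/(2π) = 1.536e+05 Hz.

(a) f₀ = 355.9 Hz  (b) Q = 0.002317  (c) BW = 1.536e+05 Hz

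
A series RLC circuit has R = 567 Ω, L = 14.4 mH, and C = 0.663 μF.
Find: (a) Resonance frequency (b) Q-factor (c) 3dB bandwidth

Step 1 — Resonance condition Im(Z)=0 gives ω₀ = 1/√(LC).
Step 2 — ω₀ = 1/√(0.0144·6.63e-07) = 1.023e+04 rad/s.
Step 3 — f₀ = ω₀/(2π) = 1629 Hz.
Step 4 — Series Q: Q = ω₀L/R = 1.023e+04·0.0144/567 = 0.2599.
Step 5 — 3dB bandwidth: Δω = ω₀/Q = 3.938e+04 rad/s; BW = Δω/(2π) = 6267 Hz.

(a) f₀ = 1629 Hz  (b) Q = 0.2599  (c) BW = 6267 Hz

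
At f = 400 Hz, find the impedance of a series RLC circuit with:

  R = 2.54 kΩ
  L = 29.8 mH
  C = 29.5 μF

Step 1 — Angular frequency: ω = 2π·f = 2π·400 = 2513 rad/s.
Step 2 — Component impedances:
  R: Z = R = 2540 Ω
  L: Z = jωL = j·2513·0.0298 = 0 + j74.9 Ω
  C: Z = 1/(jωC) = -j/(ω·C) = 0 - j13.49 Ω
Step 3 — Series combination: Z_total = R + L + C = 2540 + j61.41 Ω = 2541∠1.4° Ω.

Z = 2540 + j61.41 Ω = 2541∠1.4° Ω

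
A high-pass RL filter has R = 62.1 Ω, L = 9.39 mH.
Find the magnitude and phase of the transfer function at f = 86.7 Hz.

Step 1 — Angular frequency: ω = 2π·86.7 = 544.8 rad/s.
Step 2 — Transfer function: H(jω) = jωL/(R + jωL).
Step 3 — Numerator jωL = j·5.115; denominator R + jωL = 62.1 + j5.115.
Step 4 — H = 0.006739 + j0.08182.
Step 5 — Magnitude: |H| = 0.08209 (-21.7 dB); phase: φ = 85.3°.

|H| = 0.08209 (-21.7 dB), φ = 85.3°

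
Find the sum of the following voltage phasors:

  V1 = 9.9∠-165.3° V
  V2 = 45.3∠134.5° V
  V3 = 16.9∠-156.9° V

Step 1 — Convert each phasor to rectangular form:
  V1 = 9.9·(cos(-165.3°) + j·sin(-165.3°)) = -9.576 - j2.512 V
  V2 = 45.3·(cos(134.5°) + j·sin(134.5°)) = -31.75 + j32.31 V
  V3 = 16.9·(cos(-156.9°) + j·sin(-156.9°)) = -15.54 - j6.63 V
Step 2 — Sum components: V_total = -56.87 + j23.17 V.
Step 3 — Convert to polar: |V_total| = 61.41 V, ∠V_total = 157.8°.

V_total = 61.41∠157.8° V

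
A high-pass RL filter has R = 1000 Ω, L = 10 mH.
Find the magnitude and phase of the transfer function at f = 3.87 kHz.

Step 1 — Angular frequency: ω = 2π·3870 = 2.432e+04 rad/s.
Step 2 — Transfer function: H(jω) = jωL/(R + jωL).
Step 3 — Numerator jωL = j·243.2; denominator R + jωL = 1000 + j243.2.
Step 4 — H = 0.05583 + j0.2296.
Step 5 — Magnitude: |H| = 0.2363 (-12.5 dB); phase: φ = 76.3°.

|H| = 0.2363 (-12.5 dB), φ = 76.3°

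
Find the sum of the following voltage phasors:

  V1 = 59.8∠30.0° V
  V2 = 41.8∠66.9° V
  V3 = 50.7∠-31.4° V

Step 1 — Convert each phasor to rectangular form:
  V1 = 59.8·(cos(30.0°) + j·sin(30.0°)) = 51.79 + j29.9 V
  V2 = 41.8·(cos(66.9°) + j·sin(66.9°)) = 16.4 + j38.45 V
  V3 = 50.7·(cos(-31.4°) + j·sin(-31.4°)) = 43.28 - j26.42 V
Step 2 — Sum components: V_total = 111.5 + j41.93 V.
Step 3 — Convert to polar: |V_total| = 119.1 V, ∠V_total = 20.6°.

V_total = 119.1∠20.6° V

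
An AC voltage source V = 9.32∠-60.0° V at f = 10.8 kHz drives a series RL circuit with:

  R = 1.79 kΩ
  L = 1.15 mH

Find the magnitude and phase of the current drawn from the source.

Step 1 — Angular frequency: ω = 2π·f = 2π·1.08e+04 = 6.786e+04 rad/s.
Step 2 — Component impedances:
  R: Z = R = 1790 Ω
  L: Z = jωL = j·6.786e+04·0.00115 = 0 + j78.04 Ω
Step 3 — Series combination: Z_total = R + L = 1790 + j78.04 Ω = 1792∠2.5° Ω.
Step 4 — Source phasor: V = 9.32∠-60.0° V = 4.66 - j8.071 V.
Step 5 — Ohm's law: I = V / Z_total = (4.66 - j8.071) / (1790 + j78.04) = 0.002402 - j0.004614 A.
Step 6 — Convert to polar: |I| = 0.005202 A, ∠I = -62.5°.

I = 0.005202∠-62.5° A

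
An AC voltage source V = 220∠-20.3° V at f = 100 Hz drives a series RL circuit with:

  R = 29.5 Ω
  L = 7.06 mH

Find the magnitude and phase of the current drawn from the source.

Step 1 — Angular frequency: ω = 2π·f = 2π·100 = 628.3 rad/s.
Step 2 — Component impedances:
  R: Z = R = 29.5 Ω
  L: Z = jωL = j·628.3·0.00706 = 0 + j4.436 Ω
Step 3 — Series combination: Z_total = R + L = 29.5 + j4.436 Ω = 29.83∠8.6° Ω.
Step 4 — Source phasor: V = 220∠-20.3° V = 206.3 - j76.33 V.
Step 5 — Ohm's law: I = V / Z_total = (206.3 - j76.33) / (29.5 + j4.436) = 6.459 - j3.559 A.
Step 6 — Convert to polar: |I| = 7.375 A, ∠I = -28.9°.

I = 7.375∠-28.9° A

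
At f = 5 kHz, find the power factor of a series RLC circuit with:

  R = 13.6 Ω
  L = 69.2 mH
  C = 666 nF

Step 1 — Angular frequency: ω = 2π·f = 2π·5000 = 3.142e+04 rad/s.
Step 2 — Component impedances:
  R: Z = R = 13.6 Ω
  L: Z = jωL = j·3.142e+04·0.0692 = 0 + j2174 Ω
  C: Z = 1/(jωC) = -j/(ω·C) = 0 - j47.79 Ω
Step 3 — Series combination: Z_total = R + L + C = 13.6 + j2126 Ω = 2126∠89.6° Ω.
Step 4 — Power factor: PF = cos(φ) = Re(Z)/|Z| = 13.6/2126.2 = 0.006396.
Step 5 — Type: Im(Z) = 2126 ⇒ lagging (phase φ = 89.6°).

PF = 0.006396 (lagging, φ = 89.6°)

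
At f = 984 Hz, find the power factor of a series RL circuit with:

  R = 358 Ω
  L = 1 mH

Step 1 — Angular frequency: ω = 2π·f = 2π·984 = 6183 rad/s.
Step 2 — Component impedances:
  R: Z = R = 358 Ω
  L: Z = jωL = j·6183·0.001 = 0 + j6.183 Ω
Step 3 — Series combination: Z_total = R + L = 358 + j6.183 Ω = 358.1∠1.0° Ω.
Step 4 — Power factor: PF = cos(φ) = Re(Z)/|Z| = 358/358.05 = 0.9999.
Step 5 — Type: Im(Z) = 6.183 ⇒ lagging (phase φ = 1.0°).

PF = 0.9999 (lagging, φ = 1.0°)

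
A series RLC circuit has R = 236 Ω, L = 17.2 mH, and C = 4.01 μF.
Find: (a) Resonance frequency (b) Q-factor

Step 1 — Resonance condition Im(Z)=0 gives ω₀ = 1/√(LC).
Step 2 — ω₀ = 1/√(0.0172·4.01e-06) = 3808 rad/s.
Step 3 — f₀ = ω₀/(2π) = 606 Hz.
Step 4 — Series Q: Q = ω₀L/R = 3808·0.0172/236 = 0.2775.

(a) f₀ = 606 Hz  (b) Q = 0.2775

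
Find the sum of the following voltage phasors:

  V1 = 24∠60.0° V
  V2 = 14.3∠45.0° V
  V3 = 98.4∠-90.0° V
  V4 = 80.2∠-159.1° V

Step 1 — Convert each phasor to rectangular form:
  V1 = 24·(cos(60.0°) + j·sin(60.0°)) = 12 + j20.78 V
  V2 = 14.3·(cos(45.0°) + j·sin(45.0°)) = 10.11 + j10.11 V
  V3 = 98.4·(cos(-90.0°) + j·sin(-90.0°)) = 0 - j98.4 V
  V4 = 80.2·(cos(-159.1°) + j·sin(-159.1°)) = -74.92 - j28.61 V
Step 2 — Sum components: V_total = -52.81 - j96.11 V.
Step 3 — Convert to polar: |V_total| = 109.7 V, ∠V_total = -118.8°.

V_total = 109.7∠-118.8° V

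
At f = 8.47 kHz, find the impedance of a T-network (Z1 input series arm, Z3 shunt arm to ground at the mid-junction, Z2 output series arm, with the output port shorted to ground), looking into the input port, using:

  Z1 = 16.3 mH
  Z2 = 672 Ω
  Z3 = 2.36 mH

Step 1 — Angular frequency: ω = 2π·f = 2π·8470 = 5.322e+04 rad/s.
Step 2 — Component impedances:
  Z1: Z = jωL = j·5.322e+04·0.0163 = 0 + j867.5 Ω
  Z2: Z = R = 672 Ω
  Z3: Z = jωL = j·5.322e+04·0.00236 = 0 + j125.6 Ω
Step 3 — With the output port shorted to ground, the output series arm Z2 runs from the junction to ground; the shunt arm Z3 also runs from the junction to ground. They appear in parallel: Z3 || Z2 = 22.68 + j121.4 Ω.
Step 4 — Series with input arm Z1: Z_in = Z1 + (Z3 || Z2) = 22.68 + j988.8 Ω = 989.1∠88.7° Ω.

Z = 22.68 + j988.8 Ω = 989.1∠88.7° Ω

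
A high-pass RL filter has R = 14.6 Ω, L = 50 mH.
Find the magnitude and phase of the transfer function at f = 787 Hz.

Step 1 — Angular frequency: ω = 2π·787 = 4945 rad/s.
Step 2 — Transfer function: H(jω) = jωL/(R + jωL).
Step 3 — Numerator jωL = j·247.2; denominator R + jωL = 14.6 + j247.2.
Step 4 — H = 0.9965 + j0.05885.
Step 5 — Magnitude: |H| = 0.9983 (-0.0 dB); phase: φ = 3.4°.

|H| = 0.9983 (-0.0 dB), φ = 3.4°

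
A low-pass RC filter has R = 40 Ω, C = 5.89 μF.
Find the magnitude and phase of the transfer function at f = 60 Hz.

Step 1 — Angular frequency: ω = 2π·60 = 377 rad/s.
Step 2 — Transfer function: H(jω) = 1/(1 + jωRC).
Step 3 — Denominator: 1 + jωRC = 1 + j·377·40·5.89e-06 = 1 + j0.08882.
Step 4 — H = 0.9922 - j0.08812.
Step 5 — Magnitude: |H| = 0.9961 (-0.0 dB); phase: φ = -5.1°.

|H| = 0.9961 (-0.0 dB), φ = -5.1°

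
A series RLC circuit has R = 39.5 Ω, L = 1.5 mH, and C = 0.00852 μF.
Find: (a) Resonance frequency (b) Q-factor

Step 1 — Resonance condition Im(Z)=0 gives ω₀ = 1/√(LC).
Step 2 — ω₀ = 1/√(0.0015·8.52e-09) = 2.797e+05 rad/s.
Step 3 — f₀ = ω₀/(2π) = 4.452e+04 Hz.
Step 4 — Series Q: Q = ω₀L/R = 2.797e+05·0.0015/39.5 = 10.62.

(a) f₀ = 4.452e+04 Hz  (b) Q = 10.62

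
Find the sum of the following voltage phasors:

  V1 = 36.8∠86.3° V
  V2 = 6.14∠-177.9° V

Step 1 — Convert each phasor to rectangular form:
  V1 = 36.8·(cos(86.3°) + j·sin(86.3°)) = 2.375 + j36.72 V
  V2 = 6.14·(cos(-177.9°) + j·sin(-177.9°)) = -6.136 - j0.225 V
Step 2 — Sum components: V_total = -3.761 + j36.5 V.
Step 3 — Convert to polar: |V_total| = 36.69 V, ∠V_total = 95.9°.

V_total = 36.69∠95.9° V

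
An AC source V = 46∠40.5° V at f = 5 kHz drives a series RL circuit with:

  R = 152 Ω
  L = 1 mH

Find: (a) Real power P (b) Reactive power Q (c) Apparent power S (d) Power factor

Step 1 — Angular frequency: ω = 2π·f = 2π·5000 = 3.142e+04 rad/s.
Step 2 — Component impedances:
  R: Z = R = 152 Ω
  L: Z = jωL = j·3.142e+04·0.001 = 0 + j31.42 Ω
Step 3 — Series combination: Z_total = R + L = 152 + j31.42 Ω = 155.2∠11.7° Ω.
Step 4 — Source phasor: V = 46∠40.5° V = 34.98 + j29.87 V.
Step 5 — Current: I = V / Z = 0.2597 + j0.1429 A = 0.2964∠28.8° A.
Step 6 — Complex power: S = V·I* = 13.35 + j2.759 VA.
Step 7 — Real power: P = Re(S) = 13.35 W.
Step 8 — Reactive power: Q = Im(S) = 2.759 VAR.
Step 9 — Apparent power: |S| = 13.63 VA.
Step 10 — Power factor: PF = P/|S| = 0.9793 (lagging).

(a) P = 13.35 W  (b) Q = 2.759 VAR  (c) S = 13.63 VA  (d) PF = 0.9793 (lagging)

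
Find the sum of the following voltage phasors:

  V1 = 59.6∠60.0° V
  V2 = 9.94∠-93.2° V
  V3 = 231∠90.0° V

Step 1 — Convert each phasor to rectangular form:
  V1 = 59.6·(cos(60.0°) + j·sin(60.0°)) = 29.8 + j51.62 V
  V2 = 9.94·(cos(-93.2°) + j·sin(-93.2°)) = -0.5549 - j9.925 V
  V3 = 231·(cos(90.0°) + j·sin(90.0°)) = 0 + j231 V
Step 2 — Sum components: V_total = 29.25 + j272.7 V.
Step 3 — Convert to polar: |V_total| = 274.3 V, ∠V_total = 83.9°.

V_total = 274.3∠83.9° V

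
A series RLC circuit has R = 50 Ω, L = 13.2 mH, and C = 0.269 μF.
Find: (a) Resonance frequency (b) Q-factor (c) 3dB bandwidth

Step 1 — Resonance condition Im(Z)=0 gives ω₀ = 1/√(LC).
Step 2 — ω₀ = 1/√(0.0132·2.69e-07) = 1.678e+04 rad/s.
Step 3 — f₀ = ω₀/(2π) = 2671 Hz.
Step 4 — Series Q: Q = ω₀L/R = 1.678e+04·0.0132/50 = 4.43.
Step 5 — 3dB bandwidth: Δω = ω₀/Q = 3788 rad/s; BW = Δω/(2π) = 602.9 Hz.

(a) f₀ = 2671 Hz  (b) Q = 4.43  (c) BW = 602.9 Hz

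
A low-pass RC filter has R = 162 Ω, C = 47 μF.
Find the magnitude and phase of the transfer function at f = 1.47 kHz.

Step 1 — Angular frequency: ω = 2π·1470 = 9236 rad/s.
Step 2 — Transfer function: H(jω) = 1/(1 + jωRC).
Step 3 — Denominator: 1 + jωRC = 1 + j·9236·162·4.7e-05 = 1 + j70.33.
Step 4 — H = 0.0002022 - j0.01422.
Step 5 — Magnitude: |H| = 0.01422 (-36.9 dB); phase: φ = -89.2°.

|H| = 0.01422 (-36.9 dB), φ = -89.2°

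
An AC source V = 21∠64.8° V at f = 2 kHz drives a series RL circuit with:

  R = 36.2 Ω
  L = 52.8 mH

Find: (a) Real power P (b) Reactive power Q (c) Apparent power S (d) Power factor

Step 1 — Angular frequency: ω = 2π·f = 2π·2000 = 1.257e+04 rad/s.
Step 2 — Component impedances:
  R: Z = R = 36.2 Ω
  L: Z = jωL = j·1.257e+04·0.0528 = 0 + j663.5 Ω
Step 3 — Series combination: Z_total = R + L = 36.2 + j663.5 Ω = 664.5∠86.9° Ω.
Step 4 — Source phasor: V = 21∠64.8° V = 8.941 + j19 V.
Step 5 — Current: I = V / Z = 0.02929 - j0.01188 A = 0.0316∠-22.1° A.
Step 6 — Complex power: S = V·I* = 0.03616 + j0.6627 VA.
Step 7 — Real power: P = Re(S) = 0.03616 W.
Step 8 — Reactive power: Q = Im(S) = 0.6627 VAR.
Step 9 — Apparent power: |S| = 0.6637 VA.
Step 10 — Power factor: PF = P/|S| = 0.05448 (lagging).

(a) P = 0.03616 W  (b) Q = 0.6627 VAR  (c) S = 0.6637 VA  (d) PF = 0.05448 (lagging)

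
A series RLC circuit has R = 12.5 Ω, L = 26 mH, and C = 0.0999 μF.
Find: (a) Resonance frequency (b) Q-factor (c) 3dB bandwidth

Step 1 — Resonance: ω₀ = 1/√(LC) = 1/√(0.026·9.99e-08) = 1.962e+04 rad/s.
Step 2 — f₀ = ω₀/(2π) = 3123 Hz.
Step 3 — Series Q: Q = ω₀L/R = 1.962e+04·0.026/12.5 = 40.81.
Step 4 — Bandwidth: Δω = ω₀/Q = 480.8 rad/s; BW = Δω/(2π) = 76.52 Hz.

(a) f₀ = 3123 Hz  (b) Q = 40.81  (c) BW = 76.52 Hz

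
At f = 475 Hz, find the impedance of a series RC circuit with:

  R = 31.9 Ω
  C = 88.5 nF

Step 1 — Angular frequency: ω = 2π·f = 2π·475 = 2985 rad/s.
Step 2 — Component impedances:
  R: Z = R = 31.9 Ω
  C: Z = 1/(jωC) = -j/(ω·C) = 0 - j3786 Ω
Step 3 — Series combination: Z_total = R + C = 31.9 - j3786 Ω = 3786∠-89.5° Ω.

Z = 31.9 - j3786 Ω = 3786∠-89.5° Ω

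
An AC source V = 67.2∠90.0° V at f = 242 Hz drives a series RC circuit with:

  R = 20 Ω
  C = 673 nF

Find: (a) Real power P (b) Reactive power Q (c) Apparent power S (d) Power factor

Step 1 — Angular frequency: ω = 2π·f = 2π·242 = 1521 rad/s.
Step 2 — Component impedances:
  R: Z = R = 20 Ω
  C: Z = 1/(jωC) = -j/(ω·C) = 0 - j977.2 Ω
Step 3 — Series combination: Z_total = R + C = 20 - j977.2 Ω = 977.4∠-88.8° Ω.
Step 4 — Source phasor: V = 67.2∠90.0° V = 0 + j67.2 V.
Step 5 — Current: I = V / Z = -0.06874 + j0.001407 A = 0.06875∠178.8° A.
Step 6 — Complex power: S = V·I* = 0.09454 - j4.619 VA.
Step 7 — Real power: P = Re(S) = 0.09454 W.
Step 8 — Reactive power: Q = Im(S) = -4.619 VAR.
Step 9 — Apparent power: |S| = 4.62 VA.
Step 10 — Power factor: PF = P/|S| = 0.02046 (leading).

(a) P = 0.09454 W  (b) Q = -4.619 VAR  (c) S = 4.62 VA  (d) PF = 0.02046 (leading)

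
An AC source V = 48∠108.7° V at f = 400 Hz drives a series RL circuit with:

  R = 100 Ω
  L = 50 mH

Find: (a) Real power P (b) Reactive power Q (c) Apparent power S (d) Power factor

Step 1 — Angular frequency: ω = 2π·f = 2π·400 = 2513 rad/s.
Step 2 — Component impedances:
  R: Z = R = 100 Ω
  L: Z = jωL = j·2513·0.05 = 0 + j125.7 Ω
Step 3 — Series combination: Z_total = R + L = 100 + j125.7 Ω = 160.6∠51.5° Ω.
Step 4 — Source phasor: V = 48∠108.7° V = -15.39 + j45.47 V.
Step 5 — Current: I = V / Z = 0.1619 + j0.2513 A = 0.2989∠57.2° A.
Step 6 — Complex power: S = V·I* = 8.933 + j11.23 VA.
Step 7 — Real power: P = Re(S) = 8.933 W.
Step 8 — Reactive power: Q = Im(S) = 11.23 VAR.
Step 9 — Apparent power: |S| = 14.35 VA.
Step 10 — Power factor: PF = P/|S| = 0.6227 (lagging).

(a) P = 8.933 W  (b) Q = 11.23 VAR  (c) S = 14.35 VA  (d) PF = 0.6227 (lagging)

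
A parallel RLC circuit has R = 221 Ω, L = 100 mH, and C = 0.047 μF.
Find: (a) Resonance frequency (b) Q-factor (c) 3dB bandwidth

Step 1 — Resonance: ω₀ = 1/√(LC) = 1/√(0.1·4.7e-08) = 1.459e+04 rad/s.
Step 2 — f₀ = ω₀/(2π) = 2322 Hz.
Step 3 — Parallel Q: Q = R/(ω₀L) = 221/(1.459e+04·0.1) = 0.1515.
Step 4 — Bandwidth: Δω = ω₀/Q = 9.627e+04 rad/s; BW = Δω/(2π) = 1.532e+04 Hz.

(a) f₀ = 2322 Hz  (b) Q = 0.1515  (c) BW = 1.532e+04 Hz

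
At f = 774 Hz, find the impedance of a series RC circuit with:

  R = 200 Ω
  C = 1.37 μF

Step 1 — Angular frequency: ω = 2π·f = 2π·774 = 4863 rad/s.
Step 2 — Component impedances:
  R: Z = R = 200 Ω
  C: Z = 1/(jωC) = -j/(ω·C) = 0 - j150.1 Ω
Step 3 — Series combination: Z_total = R + C = 200 - j150.1 Ω = 250.1∠-36.9° Ω.

Z = 200 - j150.1 Ω = 250.1∠-36.9° Ω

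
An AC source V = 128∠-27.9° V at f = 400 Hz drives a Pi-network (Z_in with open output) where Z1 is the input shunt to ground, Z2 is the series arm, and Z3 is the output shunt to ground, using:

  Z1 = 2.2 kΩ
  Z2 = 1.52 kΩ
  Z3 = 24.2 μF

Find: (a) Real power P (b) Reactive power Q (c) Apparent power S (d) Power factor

Step 1 — Angular frequency: ω = 2π·f = 2π·400 = 2513 rad/s.
Step 2 — Component impedances:
  Z1: Z = R = 2200 Ω
  Z2: Z = R = 1520 Ω
  Z3: Z = 1/(jωC) = -j/(ω·C) = 0 - j16.44 Ω
Step 3 — With open output, the series arm Z2 and the output shunt Z3 appear in series to ground: Z2 + Z3 = 1520 - j16.44 Ω.
Step 4 — Parallel with input shunt Z1: Z_in = Z1 || (Z2 + Z3) = 899 - j5.75 Ω = 899∠-0.4° Ω.
Step 5 — Source phasor: V = 128∠-27.9° V = 113.1 - j59.9 V.
Step 6 — Current: I = V / Z = 0.1263 - j0.06582 A = 0.1424∠-27.5° A.
Step 7 — Complex power: S = V·I* = 18.22 - j0.1166 VA.
Step 8 — Real power: P = Re(S) = 18.22 W.
Step 9 — Reactive power: Q = Im(S) = -0.1166 VAR.
Step 10 — Apparent power: |S| = 18.23 VA.
Step 11 — Power factor: PF = P/|S| = 1 (leading).

(a) P = 18.22 W  (b) Q = -0.1166 VAR  (c) S = 18.23 VA  (d) PF = 1 (leading)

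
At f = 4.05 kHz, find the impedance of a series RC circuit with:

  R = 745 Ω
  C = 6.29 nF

Step 1 — Angular frequency: ω = 2π·f = 2π·4050 = 2.545e+04 rad/s.
Step 2 — Component impedances:
  R: Z = R = 745 Ω
  C: Z = 1/(jωC) = -j/(ω·C) = 0 - j6248 Ω
Step 3 — Series combination: Z_total = R + C = 745 - j6248 Ω = 6292∠-83.2° Ω.

Z = 745 - j6248 Ω = 6292∠-83.2° Ω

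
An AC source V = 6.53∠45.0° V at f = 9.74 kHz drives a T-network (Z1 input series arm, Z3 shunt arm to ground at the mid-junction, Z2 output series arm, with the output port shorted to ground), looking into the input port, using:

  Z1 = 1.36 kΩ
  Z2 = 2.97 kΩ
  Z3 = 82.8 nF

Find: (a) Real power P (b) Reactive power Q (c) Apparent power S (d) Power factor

Step 1 — Angular frequency: ω = 2π·f = 2π·9740 = 6.12e+04 rad/s.
Step 2 — Component impedances:
  Z1: Z = R = 1360 Ω
  Z2: Z = R = 2970 Ω
  Z3: Z = 1/(jωC) = -j/(ω·C) = 0 - j197.3 Ω
Step 3 — With the output port shorted to ground, the output series arm Z2 runs from the junction to ground; the shunt arm Z3 also runs from the junction to ground. They appear in parallel: Z3 || Z2 = 13.06 - j196.5 Ω.
Step 4 — Series with input arm Z1: Z_in = Z1 + (Z3 || Z2) = 1373 - j196.5 Ω = 1387∠-8.1° Ω.
Step 5 — Source phasor: V = 6.53∠45.0° V = 4.617 + j4.617 V.
Step 6 — Current: I = V / Z = 0.002824 + j0.003767 A = 0.004708∠53.1° A.
Step 7 — Complex power: S = V·I* = 0.03043 - j0.004355 VA.
Step 8 — Real power: P = Re(S) = 0.03043 W.
Step 9 — Reactive power: Q = Im(S) = -0.004355 VAR.
Step 10 — Apparent power: |S| = 0.03074 VA.
Step 11 — Power factor: PF = P/|S| = 0.9899 (leading).

(a) P = 0.03043 W  (b) Q = -0.004355 VAR  (c) S = 0.03074 VA  (d) PF = 0.9899 (leading)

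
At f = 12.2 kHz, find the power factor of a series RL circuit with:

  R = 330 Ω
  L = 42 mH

Step 1 — Angular frequency: ω = 2π·f = 2π·1.22e+04 = 7.665e+04 rad/s.
Step 2 — Component impedances:
  R: Z = R = 330 Ω
  L: Z = jωL = j·7.665e+04·0.042 = 0 + j3220 Ω
Step 3 — Series combination: Z_total = R + L = 330 + j3220 Ω = 3236∠84.1° Ω.
Step 4 — Power factor: PF = cos(φ) = Re(Z)/|Z| = 330/3236 = 0.102.
Step 5 — Type: Im(Z) = 3220 ⇒ lagging (phase φ = 84.1°).

PF = 0.102 (lagging, φ = 84.1°)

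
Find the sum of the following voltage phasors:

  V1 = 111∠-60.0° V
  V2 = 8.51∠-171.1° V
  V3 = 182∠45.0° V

Step 1 — Convert each phasor to rectangular form:
  V1 = 111·(cos(-60.0°) + j·sin(-60.0°)) = 55.5 - j96.13 V
  V2 = 8.51·(cos(-171.1°) + j·sin(-171.1°)) = -8.408 - j1.317 V
  V3 = 182·(cos(45.0°) + j·sin(45.0°)) = 128.7 + j128.7 V
Step 2 — Sum components: V_total = 175.8 + j31.25 V.
Step 3 — Convert to polar: |V_total| = 178.5 V, ∠V_total = 10.1°.

V_total = 178.5∠10.1° V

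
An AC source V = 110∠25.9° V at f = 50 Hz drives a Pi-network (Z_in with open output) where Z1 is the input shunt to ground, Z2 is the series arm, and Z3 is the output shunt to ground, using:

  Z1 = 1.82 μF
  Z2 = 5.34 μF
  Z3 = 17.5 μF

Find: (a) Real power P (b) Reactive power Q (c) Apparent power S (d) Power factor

Step 1 — Angular frequency: ω = 2π·f = 2π·50 = 314.2 rad/s.
Step 2 — Component impedances:
  Z1: Z = 1/(jωC) = -j/(ω·C) = 0 - j1749 Ω
  Z2: Z = 1/(jωC) = -j/(ω·C) = 0 - j596.1 Ω
  Z3: Z = 1/(jωC) = -j/(ω·C) = 0 - j181.9 Ω
Step 3 — With open output, the series arm Z2 and the output shunt Z3 appear in series to ground: Z2 + Z3 = 0 - j778 Ω.
Step 4 — Parallel with input shunt Z1: Z_in = Z1 || (Z2 + Z3) = 0 - j538.5 Ω = 538.5∠-90.0° Ω.
Step 5 — Source phasor: V = 110∠25.9° V = 98.95 + j48.05 V.
Step 6 — Current: I = V / Z = -0.08923 + j0.1838 A = 0.2043∠115.9° A.
Step 7 — Complex power: S = V·I* = 0 - j22.47 VA.
Step 8 — Real power: P = Re(S) = 0 W.
Step 9 — Reactive power: Q = Im(S) = -22.47 VAR.
Step 10 — Apparent power: |S| = 22.47 VA.
Step 11 — Power factor: PF = P/|S| = 0 (leading).

(a) P = 0 W  (b) Q = -22.47 VAR  (c) S = 22.47 VA  (d) PF = 0 (leading)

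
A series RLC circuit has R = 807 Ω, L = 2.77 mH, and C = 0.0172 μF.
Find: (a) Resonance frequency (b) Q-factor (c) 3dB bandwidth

Step 1 — Resonance: ω₀ = 1/√(LC) = 1/√(0.00277·1.72e-08) = 1.449e+05 rad/s.
Step 2 — f₀ = ω₀/(2π) = 2.306e+04 Hz.
Step 3 — Series Q: Q = ω₀L/R = 1.449e+05·0.00277/807 = 0.4973.
Step 4 — Bandwidth: Δω = ω₀/Q = 2.913e+05 rad/s; BW = Δω/(2π) = 4.637e+04 Hz.

(a) f₀ = 2.306e+04 Hz  (b) Q = 0.4973  (c) BW = 4.637e+04 Hz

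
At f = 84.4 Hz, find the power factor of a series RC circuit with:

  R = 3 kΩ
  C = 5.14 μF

Step 1 — Angular frequency: ω = 2π·f = 2π·84.4 = 530.3 rad/s.
Step 2 — Component impedances:
  R: Z = R = 3000 Ω
  C: Z = 1/(jωC) = -j/(ω·C) = 0 - j366.9 Ω
Step 3 — Series combination: Z_total = R + C = 3000 - j366.9 Ω = 3022∠-7.0° Ω.
Step 4 — Power factor: PF = cos(φ) = Re(Z)/|Z| = 3000/3022.3 = 0.9926.
Step 5 — Type: Im(Z) = -366.9 ⇒ leading (phase φ = -7.0°).

PF = 0.9926 (leading, φ = -7.0°)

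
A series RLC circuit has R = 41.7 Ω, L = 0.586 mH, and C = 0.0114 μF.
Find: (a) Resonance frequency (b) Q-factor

Step 1 — Resonance condition Im(Z)=0 gives ω₀ = 1/√(LC).
Step 2 — ω₀ = 1/√(0.000586·1.14e-08) = 3.869e+05 rad/s.
Step 3 — f₀ = ω₀/(2π) = 6.158e+04 Hz.
Step 4 — Series Q: Q = ω₀L/R = 3.869e+05·0.000586/41.7 = 5.437.

(a) f₀ = 6.158e+04 Hz  (b) Q = 5.437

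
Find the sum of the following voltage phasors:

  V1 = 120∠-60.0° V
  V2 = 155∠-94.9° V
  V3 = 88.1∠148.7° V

Step 1 — Convert each phasor to rectangular form:
  V1 = 120·(cos(-60.0°) + j·sin(-60.0°)) = 60 - j103.9 V
  V2 = 155·(cos(-94.9°) + j·sin(-94.9°)) = -13.24 - j154.4 V
  V3 = 88.1·(cos(148.7°) + j·sin(148.7°)) = -75.28 + j45.77 V
Step 2 — Sum components: V_total = -28.52 - j212.6 V.
Step 3 — Convert to polar: |V_total| = 214.5 V, ∠V_total = -97.6°.

V_total = 214.5∠-97.6° V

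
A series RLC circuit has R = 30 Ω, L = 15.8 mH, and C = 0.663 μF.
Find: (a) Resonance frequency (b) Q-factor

Step 1 — Resonance condition Im(Z)=0 gives ω₀ = 1/√(LC).
Step 2 — ω₀ = 1/√(0.0158·6.63e-07) = 9770 rad/s.
Step 3 — f₀ = ω₀/(2π) = 1555 Hz.
Step 4 — Series Q: Q = ω₀L/R = 9770·0.0158/30 = 5.146.

(a) f₀ = 1555 Hz  (b) Q = 5.146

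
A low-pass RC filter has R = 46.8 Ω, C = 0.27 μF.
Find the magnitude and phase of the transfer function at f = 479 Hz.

Step 1 — Angular frequency: ω = 2π·479 = 3010 rad/s.
Step 2 — Transfer function: H(jω) = 1/(1 + jωRC).
Step 3 — Denominator: 1 + jωRC = 1 + j·3010·46.8·2.7e-07 = 1 + j0.03803.
Step 4 — H = 0.9986 - j0.03797.
Step 5 — Magnitude: |H| = 0.9993 (-0.0 dB); phase: φ = -2.2°.

|H| = 0.9993 (-0.0 dB), φ = -2.2°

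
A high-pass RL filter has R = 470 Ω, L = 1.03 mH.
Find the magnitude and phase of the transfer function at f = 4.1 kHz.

Step 1 — Angular frequency: ω = 2π·4100 = 2.576e+04 rad/s.
Step 2 — Transfer function: H(jω) = jωL/(R + jωL).
Step 3 — Numerator jωL = j·26.53; denominator R + jωL = 470 + j26.53.
Step 4 — H = 0.003177 + j0.05628.
Step 5 — Magnitude: |H| = 0.05637 (-25.0 dB); phase: φ = 86.8°.

|H| = 0.05637 (-25.0 dB), φ = 86.8°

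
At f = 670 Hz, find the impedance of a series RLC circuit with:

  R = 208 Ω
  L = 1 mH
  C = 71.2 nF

Step 1 — Angular frequency: ω = 2π·f = 2π·670 = 4210 rad/s.
Step 2 — Component impedances:
  R: Z = R = 208 Ω
  L: Z = jωL = j·4210·0.001 = 0 + j4.21 Ω
  C: Z = 1/(jωC) = -j/(ω·C) = 0 - j3336 Ω
Step 3 — Series combination: Z_total = R + L + C = 208 - j3332 Ω = 3339∠-86.4° Ω.

Z = 208 - j3332 Ω = 3339∠-86.4° Ω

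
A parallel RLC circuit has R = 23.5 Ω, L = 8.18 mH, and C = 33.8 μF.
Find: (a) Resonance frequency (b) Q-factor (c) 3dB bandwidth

Step 1 — Resonance: ω₀ = 1/√(LC) = 1/√(0.00818·3.38e-05) = 1902 rad/s.
Step 2 — f₀ = ω₀/(2π) = 302.7 Hz.
Step 3 — Parallel Q: Q = R/(ω₀L) = 23.5/(1902·0.00818) = 1.511.
Step 4 — Bandwidth: Δω = ω₀/Q = 1259 rad/s; BW = Δω/(2π) = 200.4 Hz.

(a) f₀ = 302.7 Hz  (b) Q = 1.511  (c) BW = 200.4 Hz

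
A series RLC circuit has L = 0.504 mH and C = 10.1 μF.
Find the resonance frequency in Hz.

Step 1 — Resonance condition Im(Z)=0 gives ω₀ = 1/√(LC).
Step 2 — ω₀ = 1/√(0.000504·1.01e-05) = 1.402e+04 rad/s.
Step 3 — f₀ = ω₀/(2π) = 2231 Hz.

f₀ = 2231 Hz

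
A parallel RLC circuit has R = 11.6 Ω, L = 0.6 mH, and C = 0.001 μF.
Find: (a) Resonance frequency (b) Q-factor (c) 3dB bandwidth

Step 1 — Resonance: ω₀ = 1/√(LC) = 1/√(0.0006·1e-09) = 1.291e+06 rad/s.
Step 2 — f₀ = ω₀/(2π) = 2.055e+05 Hz.
Step 3 — Parallel Q: Q = R/(ω₀L) = 11.6/(1.291e+06·0.0006) = 0.01498.
Step 4 — Bandwidth: Δω = ω₀/Q = 8.621e+07 rad/s; BW = Δω/(2π) = 1.372e+07 Hz.

(a) f₀ = 2.055e+05 Hz  (b) Q = 0.01498  (c) BW = 1.372e+07 Hz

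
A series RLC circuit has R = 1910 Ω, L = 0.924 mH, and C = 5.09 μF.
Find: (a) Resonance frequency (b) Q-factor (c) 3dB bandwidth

Step 1 — Resonance: ω₀ = 1/√(LC) = 1/√(0.000924·5.09e-06) = 1.458e+04 rad/s.
Step 2 — f₀ = ω₀/(2π) = 2321 Hz.
Step 3 — Series Q: Q = ω₀L/R = 1.458e+04·0.000924/1910 = 0.007054.
Step 4 — Bandwidth: Δω = ω₀/Q = 2.067e+06 rad/s; BW = Δω/(2π) = 3.29e+05 Hz.

(a) f₀ = 2321 Hz  (b) Q = 0.007054  (c) BW = 3.29e+05 Hz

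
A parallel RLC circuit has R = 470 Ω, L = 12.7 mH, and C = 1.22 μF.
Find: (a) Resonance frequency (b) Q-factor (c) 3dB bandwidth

Step 1 — Resonance: ω₀ = 1/√(LC) = 1/√(0.0127·1.22e-06) = 8034 rad/s.
Step 2 — f₀ = ω₀/(2π) = 1279 Hz.
Step 3 — Parallel Q: Q = R/(ω₀L) = 470/(8034·0.0127) = 4.607.
Step 4 — Bandwidth: Δω = ω₀/Q = 1744 rad/s; BW = Δω/(2π) = 277.6 Hz.

(a) f₀ = 1279 Hz  (b) Q = 4.607  (c) BW = 277.6 Hz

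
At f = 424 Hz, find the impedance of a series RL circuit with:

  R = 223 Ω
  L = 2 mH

Step 1 — Angular frequency: ω = 2π·f = 2π·424 = 2664 rad/s.
Step 2 — Component impedances:
  R: Z = R = 223 Ω
  L: Z = jωL = j·2664·0.002 = 0 + j5.328 Ω
Step 3 — Series combination: Z_total = R + L = 223 + j5.328 Ω = 223.1∠1.4° Ω.

Z = 223 + j5.328 Ω = 223.1∠1.4° Ω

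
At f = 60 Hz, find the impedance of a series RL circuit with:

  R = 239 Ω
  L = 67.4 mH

Step 1 — Angular frequency: ω = 2π·f = 2π·60 = 377 rad/s.
Step 2 — Component impedances:
  R: Z = R = 239 Ω
  L: Z = jωL = j·377·0.0674 = 0 + j25.41 Ω
Step 3 — Series combination: Z_total = R + L = 239 + j25.41 Ω = 240.3∠6.1° Ω.

Z = 239 + j25.41 Ω = 240.3∠6.1° Ω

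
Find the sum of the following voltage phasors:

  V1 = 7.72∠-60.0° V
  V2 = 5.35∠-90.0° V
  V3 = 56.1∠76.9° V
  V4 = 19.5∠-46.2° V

Step 1 — Convert each phasor to rectangular form:
  V1 = 7.72·(cos(-60.0°) + j·sin(-60.0°)) = 3.86 - j6.686 V
  V2 = 5.35·(cos(-90.0°) + j·sin(-90.0°)) = 0 - j5.35 V
  V3 = 56.1·(cos(76.9°) + j·sin(76.9°)) = 12.72 + j54.64 V
  V4 = 19.5·(cos(-46.2°) + j·sin(-46.2°)) = 13.5 - j14.07 V
Step 2 — Sum components: V_total = 30.07 + j28.53 V.
Step 3 — Convert to polar: |V_total| = 41.45 V, ∠V_total = 43.5°.

V_total = 41.45∠43.5° V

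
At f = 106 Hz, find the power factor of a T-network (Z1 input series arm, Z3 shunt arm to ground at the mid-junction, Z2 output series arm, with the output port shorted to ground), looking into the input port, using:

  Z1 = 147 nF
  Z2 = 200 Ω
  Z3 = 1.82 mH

Step 1 — Angular frequency: ω = 2π·f = 2π·106 = 666 rad/s.
Step 2 — Component impedances:
  Z1: Z = 1/(jωC) = -j/(ω·C) = 0 - j1.021e+04 Ω
  Z2: Z = R = 200 Ω
  Z3: Z = jωL = j·666·0.00182 = 0 + j1.212 Ω
Step 3 — With the output port shorted to ground, the output series arm Z2 runs from the junction to ground; the shunt arm Z3 also runs from the junction to ground. They appear in parallel: Z3 || Z2 = 0.007346 + j1.212 Ω.
Step 4 — Series with input arm Z1: Z_in = Z1 + (Z3 || Z2) = 0.007346 - j1.021e+04 Ω = 1.021e+04∠-90.0° Ω.
Step 5 — Power factor: PF = cos(φ) = Re(Z)/|Z| = 0.0073463/10213 = 7.193e-07.
Step 6 — Type: Im(Z) = -1.021e+04 ⇒ leading (phase φ = -90.0°).

PF = 7.193e-07 (leading, φ = -90.0°)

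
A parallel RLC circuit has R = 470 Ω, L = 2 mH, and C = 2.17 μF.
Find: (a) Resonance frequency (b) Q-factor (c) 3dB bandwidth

Step 1 — Resonance: ω₀ = 1/√(LC) = 1/√(0.002·2.17e-06) = 1.518e+04 rad/s.
Step 2 — f₀ = ω₀/(2π) = 2416 Hz.
Step 3 — Parallel Q: Q = R/(ω₀L) = 470/(1.518e+04·0.002) = 15.48.
Step 4 — Bandwidth: Δω = ω₀/Q = 980.5 rad/s; BW = Δω/(2π) = 156 Hz.

(a) f₀ = 2416 Hz  (b) Q = 15.48  (c) BW = 156 Hz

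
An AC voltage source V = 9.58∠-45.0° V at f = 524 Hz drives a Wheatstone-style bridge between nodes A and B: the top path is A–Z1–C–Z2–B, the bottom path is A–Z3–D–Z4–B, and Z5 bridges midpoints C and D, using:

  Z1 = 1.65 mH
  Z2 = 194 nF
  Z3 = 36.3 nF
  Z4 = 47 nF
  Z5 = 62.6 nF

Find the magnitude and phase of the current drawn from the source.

Step 1 — Angular frequency: ω = 2π·f = 2π·524 = 3292 rad/s.
Step 2 — Component impedances:
  Z1: Z = jωL = j·3292·0.00165 = 0 + j5.432 Ω
  Z2: Z = 1/(jωC) = -j/(ω·C) = 0 - j1566 Ω
  Z3: Z = 1/(jωC) = -j/(ω·C) = 0 - j8367 Ω
  Z4: Z = 1/(jωC) = -j/(ω·C) = 0 - j6462 Ω
  Z5: Z = 1/(jωC) = -j/(ω·C) = 0 - j4852 Ω
Step 3 — Bridge requires nodal analysis (the Z5 bridge couples midpoints C and D, so the two paths cannot be reduced to a simple series/parallel combination). Setting node B to ground and injecting 1 A at node A, the 3-node admittance system at A, C, D solves to V_A = Z_AB = 0 - j1340 Ω = 1340∠-90.0° Ω.
Step 4 — Source phasor: V = 9.58∠-45.0° V = 6.774 - j6.774 V.
Step 5 — Ohm's law: I = V / Z_total = (6.774 - j6.774) / (0 - j1340) = 0.005056 + j0.005056 A.
Step 6 — Convert to polar: |I| = 0.00715 A, ∠I = 45.0°.

I = 0.00715∠45.0° A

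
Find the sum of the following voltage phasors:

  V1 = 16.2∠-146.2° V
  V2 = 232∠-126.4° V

Step 1 — Convert each phasor to rectangular form:
  V1 = 16.2·(cos(-146.2°) + j·sin(-146.2°)) = -13.46 - j9.012 V
  V2 = 232·(cos(-126.4°) + j·sin(-126.4°)) = -137.7 - j186.7 V
Step 2 — Sum components: V_total = -151.1 - j195.7 V.
Step 3 — Convert to polar: |V_total| = 247.3 V, ∠V_total = -127.7°.

V_total = 247.3∠-127.7° V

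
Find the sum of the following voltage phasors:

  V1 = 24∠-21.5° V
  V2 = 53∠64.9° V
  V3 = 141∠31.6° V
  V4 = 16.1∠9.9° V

Step 1 — Convert each phasor to rectangular form:
  V1 = 24·(cos(-21.5°) + j·sin(-21.5°)) = 22.33 - j8.796 V
  V2 = 53·(cos(64.9°) + j·sin(64.9°)) = 22.48 + j48 V
  V3 = 141·(cos(31.6°) + j·sin(31.6°)) = 120.1 + j73.88 V
  V4 = 16.1·(cos(9.9°) + j·sin(9.9°)) = 15.86 + j2.768 V
Step 2 — Sum components: V_total = 180.8 + j115.8 V.
Step 3 — Convert to polar: |V_total| = 214.7 V, ∠V_total = 32.7°.

V_total = 214.7∠32.7° V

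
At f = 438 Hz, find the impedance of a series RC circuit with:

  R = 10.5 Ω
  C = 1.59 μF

Step 1 — Angular frequency: ω = 2π·f = 2π·438 = 2752 rad/s.
Step 2 — Component impedances:
  R: Z = R = 10.5 Ω
  C: Z = 1/(jωC) = -j/(ω·C) = 0 - j228.5 Ω
Step 3 — Series combination: Z_total = R + C = 10.5 - j228.5 Ω = 228.8∠-87.4° Ω.

Z = 10.5 - j228.5 Ω = 228.8∠-87.4° Ω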